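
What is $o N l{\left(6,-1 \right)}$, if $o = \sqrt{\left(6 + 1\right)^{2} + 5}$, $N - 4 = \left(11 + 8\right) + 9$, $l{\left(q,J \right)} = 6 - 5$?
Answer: $96 \sqrt{6} \approx 235.15$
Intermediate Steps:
$l{\left(q,J \right)} = 1$
$N = 32$ ($N = 4 + \left(\left(11 + 8\right) + 9\right) = 4 + \left(19 + 9\right) = 4 + 28 = 32$)
$o = 3 \sqrt{6}$ ($o = \sqrt{7^{2} + 5} = \sqrt{49 + 5} = \sqrt{54} = 3 \sqrt{6} \approx 7.3485$)
$o N l{\left(6,-1 \right)} = 3 \sqrt{6} \cdot 32 \cdot 1 = 96 \sqrt{6} \cdot 1 = 96 \sqrt{6}$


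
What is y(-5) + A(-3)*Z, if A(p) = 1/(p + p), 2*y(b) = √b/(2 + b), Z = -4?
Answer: ⅔ - I*√5/6 ≈ 0.66667 - 0.37268*I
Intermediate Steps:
y(b) = √b/(2*(2 + b)) (y(b) = (√b/(2 + b))/2 = √b/(2*(2 + b)))
A(p) = 1/(2*p)
y(-5) + A(-3)*Z = √(-5)/(2*(2 - 5)) + ((½)/(-3))*(-4) = (½)*(I*√5)/(-3) + ((½)*(-⅓))*(-4) = (½)*(I*√5)*(-⅓) - ⅙*(-4) = -I*√5/6 + ⅔ = ⅔ - I*√5/6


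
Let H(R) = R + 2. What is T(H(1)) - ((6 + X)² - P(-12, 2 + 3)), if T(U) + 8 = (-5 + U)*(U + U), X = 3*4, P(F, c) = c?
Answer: -339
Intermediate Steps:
X = 12
H(R) = 2 + R
T(U) = -8 + 2*U*(-5 + U) (T(U) = -8 + (-5 + U)*(U + U) = -8 + (-5 + U)*(2*U) = -8 + 2*U*(-5 + U))
T(H(1)) - ((6 + X)² - P(-12, 2 + 3)) = (-8 - 10*(2 + 1) + 2*(2 + 1)²) - ((6 + 12)² - (2 + 3)) = (-8 - 10*3 + 2*3²) - (18² - 1*5) = (-8 - 30 + 2*9) - (324 - 5) = (-8 - 30 + 18) - 1*319 = -20 - 319 = -339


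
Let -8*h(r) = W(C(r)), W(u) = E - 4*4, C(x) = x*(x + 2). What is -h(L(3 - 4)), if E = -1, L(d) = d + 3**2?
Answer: -17/8 ≈ -2.1250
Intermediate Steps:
L(d) = 9 + d (L(d) = d + 9 = 9 + d)
C(x) = x*(2 + x)
W(u) = -17 (W(u) = -1 - 4*4 = -1 - 16 = -17)
h(r) = 17/8 (h(r) = -1/8*(-17) = 17/8)
-h(L(3 - 4)) = -1*17/8 = -17/8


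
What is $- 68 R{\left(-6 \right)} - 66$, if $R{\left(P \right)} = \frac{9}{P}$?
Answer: $36$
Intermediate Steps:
$- 68 R{\left(-6 \right)} - 66 = - 68 \frac{9}{-6} - 66 = - 68 \cdot 9 \left(- \frac{1}{6}\right) - 66 = \left(-68\right) \left(- \frac{3}{2}\right) - 66 = 102 - 66 = 36$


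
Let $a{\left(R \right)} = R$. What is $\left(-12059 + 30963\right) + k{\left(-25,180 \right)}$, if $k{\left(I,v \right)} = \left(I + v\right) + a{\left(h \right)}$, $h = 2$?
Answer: $19061$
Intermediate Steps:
$k{\left(I,v \right)} = 2 + I + v$ ($k{\left(I,v \right)} = \left(I + v\right) + 2 = 2 + I + v$)
$\left(-12059 + 30963\right) + k{\left(-25,180 \right)} = \left(-12059 + 30963\right) + \left(2 - 25 + 180\right) = 18904 + 157 = 19061$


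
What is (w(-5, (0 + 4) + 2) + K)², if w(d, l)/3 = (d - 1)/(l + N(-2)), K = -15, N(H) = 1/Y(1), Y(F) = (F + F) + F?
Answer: 114921/361 ≈ 318.34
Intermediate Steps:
Y(F) = 3*F (Y(F) = 2*F + F = 3*F)
N(H) = ⅓ (N(H) = 1/(3*1) = 1/3 = ⅓)
w(d, l) = 3*(-1 + d)/(⅓ + l) (w(d, l) = 3*((d - 1)/(l + ⅓)) = 3*((-1 + d)/(⅓ + l)) = 3*(-1 + d)/(⅓ + l))
(w(-5, (0 + 4) + 2) + K)² = (9*(-1 - 5)/(1 + 3*((0 + 4) + 2)) - 15)² = (9*(-6)/(1 + 3*(4 + 2)) - 15)² = (9*(-6)/(1 + 3*6) - 15)² = (9*(-6)/(1 + 18) - 15)² = (9*(-6)/19 - 15)² = (9*(1/19)*(-6) - 15)² = (-54/19 - 15)² = (-339/19)² = 114921/361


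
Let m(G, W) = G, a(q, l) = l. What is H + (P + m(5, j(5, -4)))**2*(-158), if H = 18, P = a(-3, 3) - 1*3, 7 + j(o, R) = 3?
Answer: -3932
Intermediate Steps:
j(o, R) = -4 (j(o, R) = -7 + 3 = -4)
P = 0 (P = 3 - 1*3 = 3 - 3 = 0)
H + (P + m(5, j(5, -4)))**2*(-158) = 18 + (0 + 5)**2*(-158) = 18 + 5**2*(-158) = 18 + 25*(-158) = 18 - 3950 = -3932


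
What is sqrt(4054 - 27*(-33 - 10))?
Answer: sqrt(5215) ≈ 72.215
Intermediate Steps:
sqrt(4054 - 27*(-33 - 10)) = sqrt(4054 - 27*(-43)) = sqrt(4054 + 1161) = sqrt(5215)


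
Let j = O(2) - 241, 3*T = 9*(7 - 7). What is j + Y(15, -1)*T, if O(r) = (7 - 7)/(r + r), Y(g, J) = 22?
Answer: -241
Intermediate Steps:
T = 0 (T = (9*(7 - 7))/3 = (9*0)/3 = (1/3)*0 = 0)
O(r) = 0 (O(r) = 0/((2*r)) = 0*(1/(2*r)) = 0)
j = -241 (j = 0 - 241 = -241)
j + Y(15, -1)*T = -241 + 22*0 = -241 + 0 = -241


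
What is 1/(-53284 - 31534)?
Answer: -1/84818 ≈ -1.1790e-5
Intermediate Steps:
1/(-53284 - 31534) = 1/(-84818) = -1/84818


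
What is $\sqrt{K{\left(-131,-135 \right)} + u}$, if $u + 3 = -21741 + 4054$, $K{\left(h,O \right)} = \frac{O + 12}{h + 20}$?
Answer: $\frac{33 i \sqrt{22237}}{37} \approx 133.0 i$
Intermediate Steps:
$K{\left(h,O \right)} = \frac{12 + O}{20 + h}$
$u = -17690$ ($u = -3 + \left(-21741 + 4054\right) = -3 - 17687 = -17690$)
$\sqrt{K{\left(-131,-135 \right)} + u} = \sqrt{\frac{12 - 135}{20 - 131} - 17690} = \sqrt{\frac{1}{-111} \left(-123\right) - 17690} = \sqrt{\left(- \frac{1}{111}\right) \left(-123\right) - 17690} = \sqrt{\frac{41}{37} - 17690} = \sqrt{- \frac{654489}{37}} = \frac{33 i \sqrt{22237}}{37}$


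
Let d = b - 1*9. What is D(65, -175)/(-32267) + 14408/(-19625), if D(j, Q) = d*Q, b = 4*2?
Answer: -468337311/633239875 ≈ -0.73959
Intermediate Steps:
b = 8
d = -1 (d = 8 - 1*9 = 8 - 9 = -1)
D(j, Q) = -Q
D(65, -175)/(-32267) + 14408/(-19625) = -1*(-175)/(-32267) + 14408/(-19625) = 175*(-1/32267) + 14408*(-1/19625) = -175/32267 - 14408/19625 = -468337311/633239875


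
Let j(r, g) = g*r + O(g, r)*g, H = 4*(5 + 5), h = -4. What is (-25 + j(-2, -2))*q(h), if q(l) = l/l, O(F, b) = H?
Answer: -101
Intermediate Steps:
H = 40 (H = 4*10 = 40)
O(F, b) = 40
j(r, g) = 40*g + g*r (j(r, g) = g*r + 40*g = 40*g + g*r)
q(l) = 1
(-25 + j(-2, -2))*q(h) = (-25 - 2*(40 - 2))*1 = (-25 - 2*38)*1 = (-25 - 76)*1 = -101*1 = -101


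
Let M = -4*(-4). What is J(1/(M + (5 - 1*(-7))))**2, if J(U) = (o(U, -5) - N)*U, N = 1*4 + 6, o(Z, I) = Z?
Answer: 77841/614656 ≈ 0.12664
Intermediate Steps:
N = 10 (N = 4 + 6 = 10)
M = 16
J(U) = U*(-10 + U) (J(U) = (U - 1*10)*U = (U - 10)*U = (-10 + U)*U = U*(-10 + U))
J(1/(M + (5 - 1*(-7))))**2 = ((-10 + 1/(16 + (5 - 1*(-7))))/(16 + (5 - 1*(-7))))**2 = ((-10 + 1/(16 + (5 + 7)))/(16 + (5 + 7)))**2 = ((-10 + 1/(16 + 12))/(16 + 12))**2 = ((-10 + 1/28)/28)**2 = ((1/28)*(-279/28))**2 = (-279/784)**2 = 77841/614656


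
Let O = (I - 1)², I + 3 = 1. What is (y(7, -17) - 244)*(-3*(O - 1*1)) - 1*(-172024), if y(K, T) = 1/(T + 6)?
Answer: 1956704/11 ≈ 1.7788e+5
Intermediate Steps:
I = -2 (I = -3 + 1 = -2)
O = 9 (O = (-2 - 1)² = (-3)² = 9)
y(K, T) = 1/(6 + T)
(y(7, -17) - 244)*(-3*(O - 1*1)) - 1*(-172024) = (1/(6 - 17) - 244)*(-3*(9 - 1*1)) - 1*(-172024) = (1/(-11) - 244)*(-3*(9 - 1)) + 172024 = (-1/11 - 244)*(-3*8) + 172024 = -2685/11*(-24) + 172024 = 64440/11 + 172024 = 1956704/11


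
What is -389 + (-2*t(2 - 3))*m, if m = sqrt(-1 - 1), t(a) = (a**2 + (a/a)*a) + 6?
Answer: -389 - 12*I*sqrt(2) ≈ -389.0 - 16.971*I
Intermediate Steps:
t(a) = 6 + a + a**2 (t(a) = (a**2 + 1*a) + 6 = (a**2 + a) + 6 = (a + a**2) + 6 = 6 + a + a**2)
m = I*sqrt(2) (m = sqrt(-2) = I*sqrt(2) ≈ 1.4142*I)
-389 + (-2*t(2 - 3))*m = -389 + (-2*(6 + (2 - 3) + (2 - 3)**2))*(I*sqrt(2)) = -389 + (-2*(6 - 1 + (-1)**2))*(I*sqrt(2)) = -389 + (-2*(6 - 1 + 1))*(I*sqrt(2)) = -389 + (-2*6)*(I*sqrt(2)) = -389 - 12*I*sqrt(2)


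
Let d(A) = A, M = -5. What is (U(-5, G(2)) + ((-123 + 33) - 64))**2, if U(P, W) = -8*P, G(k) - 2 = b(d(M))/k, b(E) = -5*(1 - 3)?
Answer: 12996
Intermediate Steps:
b(E) = 10 (b(E) = -5*(-2) = 10)
G(k) = 2 + 10/k
(U(-5, G(2)) + ((-123 + 33) - 64))**2 = (-8*(-5) + ((-123 + 33) - 64))**2 = (40 + (-90 - 64))**2 = (40 - 154)**2 = (-114)**2 = 12996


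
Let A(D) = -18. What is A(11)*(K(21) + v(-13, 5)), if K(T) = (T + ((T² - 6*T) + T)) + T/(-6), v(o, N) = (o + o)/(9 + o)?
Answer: -6480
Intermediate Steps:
v(o, N) = 2*o/(9 + o) (v(o, N) = (2*o)/(9 + o) = 2*o/(9 + o))
K(T) = T² - 25*T/6 (K(T) = (T + (T² - 5*T)) + T*(-⅙) = (T² - 4*T) - T/6 = T² - 25*T/6)
A(11)*(K(21) + v(-13, 5)) = -18*((⅙)*21*(-25 + 6*21) + 2*(-13)/(9 - 13)) = -18*((⅙)*21*(-25 + 126) + 2*(-13)/(-4)) = -18*((⅙)*21*101 + 2*(-13)*(-¼)) = -18*(707/2 + 13/2) = -18*360 = -6480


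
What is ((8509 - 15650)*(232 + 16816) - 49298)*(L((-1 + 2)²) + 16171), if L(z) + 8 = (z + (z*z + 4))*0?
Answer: -1968476673758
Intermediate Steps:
L(z) = -8 (L(z) = -8 + (z + (z*z + 4))*0 = -8 + (z + (z² + 4))*0 = -8 + (z + (4 + z²))*0 = -8 + (4 + z + z²)*0 = -8 + 0 = -8)
((8509 - 15650)*(232 + 16816) - 49298)*(L((-1 + 2)²) + 16171) = ((8509 - 15650)*(232 + 16816) - 49298)*(-8 + 16171) = (-7141*17048 - 49298)*16163 = (-121739768 - 49298)*16163 = -121789066*16163 = -1968476673758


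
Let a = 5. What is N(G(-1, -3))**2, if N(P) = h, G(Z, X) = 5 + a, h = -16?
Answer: 256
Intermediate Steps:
G(Z, X) = 10 (G(Z, X) = 5 + 5 = 10)
N(P) = -16
N(G(-1, -3))**2 = (-16)**2 = 256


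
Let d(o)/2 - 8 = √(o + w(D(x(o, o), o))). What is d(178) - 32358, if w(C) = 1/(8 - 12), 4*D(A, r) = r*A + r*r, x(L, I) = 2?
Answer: -32342 + 3*√79 ≈ -32315.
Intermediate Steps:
D(A, r) = r²/4 + A*r/4 (D(A, r) = (r*A + r*r)/4 = (A*r + r²)/4 = (r² + A*r)/4 = r²/4 + A*r/4)
w(C) = -¼ (w(C) = 1/(-4) = -¼)
d(o) = 16 + 2*√(-¼ + o) (d(o) = 16 + 2*√(o - ¼) = 16 + 2*√(-¼ + o))
d(178) - 32358 = (16 + √(-1 + 4*178)) - 32358 = (16 + √(-1 + 712)) - 32358 = (16 + √711) - 32358 = (16 + 3*√79) - 32358 = -32342 + 3*√79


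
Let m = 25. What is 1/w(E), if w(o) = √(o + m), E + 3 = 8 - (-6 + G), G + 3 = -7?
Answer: √46/46 ≈ 0.14744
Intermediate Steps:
G = -10 (G = -3 - 7 = -10)
E = 21 (E = -3 + (8 - (-6 - 10)) = -3 + (8 - 1*(-16)) = -3 + (8 + 16) = -3 + 24 = 21)
w(o) = √(25 + o) (w(o) = √(o + 25) = √(25 + o))
1/w(E) = 1/(√(25 + 21)) = 1/(√46) = √46/46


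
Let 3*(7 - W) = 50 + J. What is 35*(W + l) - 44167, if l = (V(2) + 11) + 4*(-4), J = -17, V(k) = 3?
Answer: -44377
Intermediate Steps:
W = -4 (W = 7 - (50 - 17)/3 = 7 - 1/3*33 = 7 - 11 = -4)
l = -2 (l = (3 + 11) + 4*(-4) = 14 - 16 = -2)
35*(W + l) - 44167 = 35*(-4 - 2) - 44167 = 35*(-6) - 44167 = -210 - 44167 = -44377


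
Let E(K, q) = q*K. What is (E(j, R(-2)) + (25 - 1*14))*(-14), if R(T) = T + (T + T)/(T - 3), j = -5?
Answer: -238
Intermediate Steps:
R(T) = T + 2*T/(-3 + T) (R(T) = T + (2*T)/(-3 + T) = T + 2*T/(-3 + T))
E(K, q) = K*q
(E(j, R(-2)) + (25 - 1*14))*(-14) = (-(-10)*(-1 - 2)/(-3 - 2) + (25 - 1*14))*(-14) = (-(-10)*(-3)/(-5) + (25 - 14))*(-14) = (-(-10)*(-1)*(-3)/5 + 11)*(-14) = (-5*(-6/5) + 11)*(-14) = (6 + 11)*(-14) = 17*(-14) = -238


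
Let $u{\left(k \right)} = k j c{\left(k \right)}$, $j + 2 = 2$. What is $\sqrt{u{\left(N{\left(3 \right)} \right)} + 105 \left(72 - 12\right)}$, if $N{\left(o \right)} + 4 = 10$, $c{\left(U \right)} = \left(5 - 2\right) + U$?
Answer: $30 \sqrt{7} \approx 79.373$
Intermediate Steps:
$j = 0$ ($j = -2 + 2 = 0$)
$c{\left(U \right)} = 3 + U$
$N{\left(o \right)} = 6$ ($N{\left(o \right)} = -4 + 10 = 6$)
$u{\left(k \right)} = 0$ ($u{\left(k \right)} = k 0 \left(3 + k\right) = 0 \left(3 + k\right) = 0$)
$\sqrt{u{\left(N{\left(3 \right)} \right)} + 105 \left(72 - 12\right)} = \sqrt{0 + 105 \left(72 - 12\right)} = \sqrt{0 + 105 \cdot 60} = \sqrt{0 + 6300} = \sqrt{6300} = 30 \sqrt{7}$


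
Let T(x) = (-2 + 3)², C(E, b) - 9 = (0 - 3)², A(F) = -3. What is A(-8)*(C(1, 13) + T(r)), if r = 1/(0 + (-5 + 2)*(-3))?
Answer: -57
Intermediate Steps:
r = ⅑ (r = 1/(0 - 3*(-3)) = 1/(0 + 9) = 1/9 = ⅑ ≈ 0.11111)
C(E, b) = 18 (C(E, b) = 9 + (0 - 3)² = 9 + (-3)² = 9 + 9 = 18)
T(x) = 1 (T(x) = 1² = 1)
A(-8)*(C(1, 13) + T(r)) = -3*(18 + 1) = -3*19 = -57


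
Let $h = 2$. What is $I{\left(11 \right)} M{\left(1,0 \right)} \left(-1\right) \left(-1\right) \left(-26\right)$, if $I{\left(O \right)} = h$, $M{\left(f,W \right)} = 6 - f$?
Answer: $-260$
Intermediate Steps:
$I{\left(O \right)} = 2$
$I{\left(11 \right)} M{\left(1,0 \right)} \left(-1\right) \left(-1\right) \left(-26\right) = 2 \left(6 - 1\right) \left(-1\right) \left(-1\right) \left(-26\right) = 2 \cdot 5 \left(-1\right) \left(-1\right) \left(-26\right) = 2 \left(\left(-5\right) \left(-1\right)\right) \left(-26\right) = 2 \cdot 5 \left(-26\right) = 10 \left(-26\right) = -260$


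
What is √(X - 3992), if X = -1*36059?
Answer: 11*I*√331 ≈ 200.13*I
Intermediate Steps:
X = -36059
√(X - 3992) = √(-36059 - 3992) = √(-40051) = 11*I*√331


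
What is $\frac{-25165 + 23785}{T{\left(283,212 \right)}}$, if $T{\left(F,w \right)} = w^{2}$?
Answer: $- \frac{345}{11236} \approx -0.030705$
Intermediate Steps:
$\frac{-25165 + 23785}{T{\left(283,212 \right)}} = \frac{-25165 + 23785}{212^{2}} = - \frac{1380}{44944} = \left(-1380\right) \frac{1}{44944} = - \frac{345}{11236}$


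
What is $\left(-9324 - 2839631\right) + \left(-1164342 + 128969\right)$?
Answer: $-3884328$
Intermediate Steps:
$\left(-9324 - 2839631\right) + \left(-1164342 + 128969\right) = \left(-9324 - 2839631\right) - 1035373 = -2848955 - 1035373 = -3884328$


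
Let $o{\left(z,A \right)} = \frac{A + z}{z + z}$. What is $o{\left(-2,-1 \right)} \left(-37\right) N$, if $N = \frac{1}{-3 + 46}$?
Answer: $- \frac{111}{172} \approx -0.64535$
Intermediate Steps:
$o{\left(z,A \right)} = \frac{A + z}{2 z}$
$N = \frac{1}{43} \approx 0.023256$
$o{\left(-2,-1 \right)} \left(-37\right) N = \frac{-1 - 2}{2 \left(-2\right)} \left(-37\right) \frac{1}{43} = \frac{1}{2} \left(- \frac{1}{2}\right) \left(-3\right) \left(-37\right) \frac{1}{43} = \frac{3}{4} \left(-37\right) \frac{1}{43} = \left(- \frac{111}{4}\right) \frac{1}{43} = - \frac{111}{172}$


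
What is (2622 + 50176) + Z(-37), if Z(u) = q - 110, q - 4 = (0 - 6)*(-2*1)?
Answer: 52704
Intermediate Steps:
q = 16 (q = 4 + (0 - 6)*(-2*1) = 4 - 6*(-2) = 4 + 12 = 16)
Z(u) = -94 (Z(u) = 16 - 110 = -94)
(2622 + 50176) + Z(-37) = (2622 + 50176) - 94 = 52798 - 94 = 52704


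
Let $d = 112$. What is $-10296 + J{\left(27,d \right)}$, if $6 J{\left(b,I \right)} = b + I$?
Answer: $- \frac{61637}{6} \approx -10273.0$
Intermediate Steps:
$J{\left(b,I \right)} = \frac{I}{6} + \frac{b}{6}$ ($J{\left(b,I \right)} = \frac{b + I}{6} = \frac{I + b}{6} = \frac{I}{6} + \frac{b}{6}$)
$-10296 + J{\left(27,d \right)} = -10296 + \left(\frac{1}{6} \cdot 112 + \frac{1}{6} \cdot 27\right) = -10296 + \left(\frac{56}{3} + \frac{9}{2}\right) = -10296 + \frac{139}{6} = - \frac{61637}{6}$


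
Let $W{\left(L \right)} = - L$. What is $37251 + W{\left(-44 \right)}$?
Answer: $37295$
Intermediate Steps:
$37251 + W{\left(-44 \right)} = 37251 - -44 = 37251 + 44 = 37295$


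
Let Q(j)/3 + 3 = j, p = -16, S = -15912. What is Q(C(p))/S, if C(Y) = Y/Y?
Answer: 1/2652 ≈ 0.00037707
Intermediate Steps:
C(Y) = 1
Q(j) = -9 + 3*j
Q(C(p))/S = (-9 + 3*1)/(-15912) = (-9 + 3)*(-1/15912) = -6*(-1/15912) = 1/2652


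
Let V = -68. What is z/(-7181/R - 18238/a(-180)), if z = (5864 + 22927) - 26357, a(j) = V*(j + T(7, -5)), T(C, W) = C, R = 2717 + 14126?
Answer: -241137660284/195829959 ≈ -1231.4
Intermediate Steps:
R = 16843
a(j) = -476 - 68*j (a(j) = -68*(j + 7) = -68*(7 + j) = -476 - 68*j)
z = 2434 (z = 28791 - 26357 = 2434)
z/(-7181/R - 18238/a(-180)) = 2434/(-7181/16843 - 18238/(-476 - 68*(-180))) = 2434/(-7181*1/16843 - 18238/(-476 + 12240)) = 2434/(-7181/16843 - 18238/11764) = 2434/(-7181/16843 - 18238*1/11764) = 2434/(-7181/16843 - 9119/5882) = 2434/(-195829959/99070526) = 2434*(-99070526/195829959) = -241137660284/195829959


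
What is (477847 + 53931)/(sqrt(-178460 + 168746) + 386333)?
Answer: 205443390074/149253196603 - 531778*I*sqrt(9714)/149253196603 ≈ 1.3765 - 0.00035116*I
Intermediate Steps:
(477847 + 53931)/(sqrt(-178460 + 168746) + 386333) = 531778/(sqrt(-9714) + 386333) = 531778/(I*sqrt(9714) + 386333) = 531778/(386333 + I*sqrt(9714))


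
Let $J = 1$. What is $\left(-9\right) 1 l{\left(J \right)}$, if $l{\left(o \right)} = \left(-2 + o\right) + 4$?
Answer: $-27$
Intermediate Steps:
$l{\left(o \right)} = 2 + o$
$\left(-9\right) 1 l{\left(J \right)} = \left(-9\right) 1 \left(2 + 1\right) = \left(-9\right) 3 = -27$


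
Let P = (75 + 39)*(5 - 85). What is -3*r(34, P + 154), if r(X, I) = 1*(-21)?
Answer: 63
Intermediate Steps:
P = -9120 (P = 114*(-80) = -9120)
r(X, I) = -21
-3*r(34, P + 154) = -3*(-21) = 63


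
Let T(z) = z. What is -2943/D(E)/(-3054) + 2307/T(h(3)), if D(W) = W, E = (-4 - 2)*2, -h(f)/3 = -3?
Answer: 3130387/12216 ≈ 256.25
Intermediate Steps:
h(f) = 9 (h(f) = -3*(-3) = 9)
E = -12 (E = -6*2 = -12)
-2943/D(E)/(-3054) + 2307/T(h(3)) = -2943/(-12)/(-3054) + 2307/9 = -2943*(-1/12)*(-1/3054) + 2307*(⅑) = (981/4)*(-1/3054) + 769/3 = -327/4072 + 769/3 = 3130387/12216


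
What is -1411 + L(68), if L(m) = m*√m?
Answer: -1411 + 136*√17 ≈ -850.26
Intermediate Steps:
L(m) = m^(3/2)
-1411 + L(68) = -1411 + 68^(3/2) = -1411 + 136*√17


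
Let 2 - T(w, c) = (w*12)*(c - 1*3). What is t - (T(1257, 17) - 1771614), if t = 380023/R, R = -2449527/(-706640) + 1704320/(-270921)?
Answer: 999365042303632084/540712380433 ≈ 1.8482e+6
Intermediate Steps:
T(w, c) = 2 - 12*w*(-3 + c) (T(w, c) = 2 - w*12*(c - 1*3) = 2 - 12*w*(c - 3) = 2 - 12*w*(-3 + c))
R = -540712380433/191443615440 (R = -2449527*(-1/706640) + 1704320*(-1/270921) = 2449527/706640 - 1704320/270921 = -540712380433/191443615440 ≈ -2.8244)
t = -72752977070355120/540712380433 (t = 380023/(-540712380433/191443615440) = 380023*(-191443615440/540712380433) = -72752977070355120/540712380433 ≈ -1.3455e+5)
t - (T(1257, 17) - 1771614) = -72752977070355120/540712380433 - ((2 + 36*1257 - 12*17*1257) - 1771614) = -72752977070355120/540712380433 - ((2 + 45252 - 256428) - 1771614) = -72752977070355120/540712380433 - (-211174 - 1771614) = -72752977070355120/540712380433 - 1*(-1982788) = -72752977070355120/540712380433 + 1982788 = 999365042303632084/540712380433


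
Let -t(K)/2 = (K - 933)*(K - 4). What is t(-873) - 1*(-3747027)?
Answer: 579303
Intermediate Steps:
t(K) = -2*(-933 + K)*(-4 + K) (t(K) = -2*(K - 933)*(K - 4) = -2*(-933 + K)*(-4 + K))
t(-873) - 1*(-3747027) = (-7464 - 2*(-873)² + 1874*(-873)) - 1*(-3747027) = (-7464 - 2*762129 - 1636002) + 3747027 = (-7464 - 1524258 - 1636002) + 3747027 = -3167724 + 3747027 = 579303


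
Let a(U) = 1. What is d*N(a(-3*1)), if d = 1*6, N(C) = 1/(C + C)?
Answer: 3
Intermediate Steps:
N(C) = 1/(2*C)
d = 6
d*N(a(-3*1)) = 6*((1/2)/1) = 6*((1/2)*1) = 6*(1/2) = 3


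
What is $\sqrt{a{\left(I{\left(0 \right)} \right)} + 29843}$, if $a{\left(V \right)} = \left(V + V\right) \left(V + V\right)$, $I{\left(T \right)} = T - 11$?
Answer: $\sqrt{30327} \approx 174.15$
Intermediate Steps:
$I{\left(T \right)} = -11 + T$
$a{\left(V \right)} = 4 V^{2}$ ($a{\left(V \right)} = 2 V 2 V = 4 V^{2}$)
$\sqrt{a{\left(I{\left(0 \right)} \right)} + 29843} = \sqrt{4 \left(-11 + 0\right)^{2} + 29843} = \sqrt{4 \left(-11\right)^{2} + 29843} = \sqrt{4 \cdot 121 + 29843} = \sqrt{484 + 29843} = \sqrt{30327}$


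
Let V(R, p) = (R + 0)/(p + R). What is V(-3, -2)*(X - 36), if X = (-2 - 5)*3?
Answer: -171/5 ≈ -34.200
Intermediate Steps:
V(R, p) = R/(R + p)
X = -21 (X = -7*3 = -21)
V(-3, -2)*(X - 36) = (-3/(-3 - 2))*(-21 - 36) = -3/(-5)*(-57) = -3*(-1/5)*(-57) = (3/5)*(-57) = -171/5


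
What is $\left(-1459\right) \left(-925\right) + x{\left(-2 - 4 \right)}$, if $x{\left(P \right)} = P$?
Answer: $1349569$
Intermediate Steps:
$\left(-1459\right) \left(-925\right) + x{\left(-2 - 4 \right)} = \left(-1459\right) \left(-925\right) - 6 = 1349575 - 6 = 1349569$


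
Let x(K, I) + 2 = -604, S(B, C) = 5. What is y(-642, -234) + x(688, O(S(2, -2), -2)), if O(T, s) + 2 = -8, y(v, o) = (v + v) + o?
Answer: -2124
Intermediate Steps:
y(v, o) = o + 2*v (y(v, o) = 2*v + o = o + 2*v)
O(T, s) = -10 (O(T, s) = -2 - 8 = -10)
x(K, I) = -606 (x(K, I) = -2 - 604 = -606)
y(-642, -234) + x(688, O(S(2, -2), -2)) = (-234 + 2*(-642)) - 606 = (-234 - 1284) - 606 = -1518 - 606 = -2124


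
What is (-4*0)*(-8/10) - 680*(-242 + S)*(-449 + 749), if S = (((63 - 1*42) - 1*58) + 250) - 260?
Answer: 58956000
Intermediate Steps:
S = -47 (S = (((63 - 42) - 58) + 250) - 260 = ((21 - 58) + 250) - 260 = (-37 + 250) - 260 = 213 - 260 = -47)
(-4*0)*(-8/10) - 680*(-242 + S)*(-449 + 749) = (-4*0)*(-8/10) - 680*(-242 - 47)*(-449 + 749) = 0*(-8*1/10) - (-196520)*300 = 0*(-4/5) - 680*(-86700) = 0 + 58956000 = 58956000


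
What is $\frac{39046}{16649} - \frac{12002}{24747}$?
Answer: $\frac{766450064}{412012803} \approx 1.8603$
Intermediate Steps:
$\frac{39046}{16649} - \frac{12002}{24747} = \frac{766450064}{412012803}$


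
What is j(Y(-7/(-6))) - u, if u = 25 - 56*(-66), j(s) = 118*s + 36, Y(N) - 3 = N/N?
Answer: -3213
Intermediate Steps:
Y(N) = 4 (Y(N) = 3 + N/N = 3 + 1 = 4)
j(s) = 36 + 118*s
u = 3721 (u = 25 + 3696 = 3721)
j(Y(-7/(-6))) - u = (36 + 118*4) - 1*3721 = (36 + 472) - 3721 = 508 - 3721 = -3213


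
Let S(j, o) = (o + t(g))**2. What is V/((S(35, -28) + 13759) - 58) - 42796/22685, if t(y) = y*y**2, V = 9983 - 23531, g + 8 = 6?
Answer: -24337128/8723255 ≈ -2.7899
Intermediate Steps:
g = -2 (g = -8 + 6 = -2)
V = -13548
t(y) = y**3
S(j, o) = (-8 + o)**2 (S(j, o) = (o + (-2)**3)**2 = (o - 8)**2 = (-8 + o)**2)
V/((S(35, -28) + 13759) - 58) - 42796/22685 = -13548/(((-8 - 28)**2 + 13759) - 58) - 42796/22685 = -13548/(((-36)**2 + 13759) - 58) - 42796*1/22685 = -13548/((1296 + 13759) - 58) - 3292/1745 = -13548/(15055 - 58) - 3292/1745 = -13548/14997 - 3292/1745 = -13548*1/14997 - 3292/1745 = -4516/4999 - 3292/1745 = -24337128/8723255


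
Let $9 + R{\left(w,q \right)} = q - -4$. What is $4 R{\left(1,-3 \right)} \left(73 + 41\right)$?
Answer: $-3648$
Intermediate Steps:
$R{\left(w,q \right)} = -5 + q$ ($R{\left(w,q \right)} = -9 + \left(q - -4\right) = -9 + \left(q + 4\right) = -9 + \left(4 + q\right) = -5 + q$)
$4 R{\left(1,-3 \right)} \left(73 + 41\right) = 4 \left(-5 - 3\right) \left(73 + 41\right) = 4 \left(-8\right) 114 = \left(-32\right) 114 = -3648$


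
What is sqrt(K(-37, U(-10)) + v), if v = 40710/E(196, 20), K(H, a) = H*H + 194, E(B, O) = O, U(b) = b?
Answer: sqrt(14394)/2 ≈ 59.987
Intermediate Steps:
K(H, a) = 194 + H**2 (K(H, a) = H**2 + 194 = 194 + H**2)
v = 4071/2 (v = 40710/20 = 40710*(1/20) = 4071/2 ≈ 2035.5)
sqrt(K(-37, U(-10)) + v) = sqrt((194 + (-37)**2) + 4071/2) = sqrt((194 + 1369) + 4071/2) = sqrt(1563 + 4071/2) = sqrt(7197/2) = sqrt(14394)/2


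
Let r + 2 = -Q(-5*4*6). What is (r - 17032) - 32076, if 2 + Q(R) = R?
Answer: -48988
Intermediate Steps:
Q(R) = -2 + R
r = 120 (r = -2 - (-2 - 5*4*6) = -2 - (-2 - 20*6) = -2 - (-2 - 120) = -2 - 1*(-122) = -2 + 122 = 120)
(r - 17032) - 32076 = (120 - 17032) - 32076 = -16912 - 32076 = -48988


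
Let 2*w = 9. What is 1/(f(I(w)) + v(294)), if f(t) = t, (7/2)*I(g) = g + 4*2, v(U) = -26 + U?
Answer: 7/1901 ≈ 0.0036823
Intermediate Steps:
w = 9/2 (w = (½)*9 = 9/2 ≈ 4.5000)
I(g) = 16/7 + 2*g/7 (I(g) = 2*(g + 4*2)/7 = 2*(g + 8)/7 = 2*(8 + g)/7 = 16/7 + 2*g/7)
1/(f(I(w)) + v(294)) = 1/((16/7 + (2/7)*(9/2)) + (-26 + 294)) = 1/((16/7 + 9/7) + 268) = 1/(25/7 + 268) = 1/(1901/7) = 7/1901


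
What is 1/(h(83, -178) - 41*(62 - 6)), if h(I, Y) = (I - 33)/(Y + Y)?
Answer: -178/408713 ≈ -0.00043551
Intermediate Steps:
h(I, Y) = (-33 + I)/(2*Y) (h(I, Y) = (-33 + I)/((2*Y)) = (-33 + I)*(1/(2*Y)) = (-33 + I)/(2*Y))
1/(h(83, -178) - 41*(62 - 6)) = 1/((½)*(-33 + 83)/(-178) - 41*(62 - 6)) = 1/((½)*(-1/178)*50 - 41*56) = 1/(-25/178 - 1*2296) = 1/(-25/178 - 2296) = 1/(-408713/178) = -178/408713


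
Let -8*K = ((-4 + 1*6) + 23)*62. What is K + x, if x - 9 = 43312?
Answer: 172509/4 ≈ 43127.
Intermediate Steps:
x = 43321 (x = 9 + 43312 = 43321)
K = -775/4 (K = -((-4 + 1*6) + 23)*62/8 = -((-4 + 6) + 23)*62/8 = -(2 + 23)*62/8 = -25*62/8 = -1/8*1550 = -775/4 ≈ -193.75)
K + x = -775/4 + 43321 = 172509/4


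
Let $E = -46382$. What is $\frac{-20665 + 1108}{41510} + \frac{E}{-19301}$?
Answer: $\frac{1547847163}{801184510} \approx 1.9319$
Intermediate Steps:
$\frac{-20665 + 1108}{41510} + \frac{E}{-19301} = \frac{-20665 + 1108}{41510} - \frac{46382}{-19301} = \left(-19557\right) \frac{1}{41510} - - \frac{46382}{19301} = - \frac{19557}{41510} + \frac{46382}{19301} = \frac{1547847163}{801184510}$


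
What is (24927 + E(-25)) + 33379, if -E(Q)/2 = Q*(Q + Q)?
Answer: 55806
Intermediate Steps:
E(Q) = -4*Q² (E(Q) = -2*Q*(Q + Q) = -2*Q*2*Q = -4*Q²)
(24927 + E(-25)) + 33379 = (24927 - 4*(-25)²) + 33379 = (24927 - 4*625) + 33379 = (24927 - 2500) + 33379 = 22427 + 33379 = 55806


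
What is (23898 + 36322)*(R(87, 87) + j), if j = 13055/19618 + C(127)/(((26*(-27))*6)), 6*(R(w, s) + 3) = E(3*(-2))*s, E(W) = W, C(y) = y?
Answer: -55585282614815/10328877 ≈ -5.3815e+6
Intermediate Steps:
R(w, s) = -3 - s (R(w, s) = -3 + ((3*(-2))*s)/6 = -3 + (-6*s)/6 = -3 - s)
j = 26248087/41315508 (j = 13055/19618 + 127/(((26*(-27))*6)) = 13055*(1/19618) + 127/((-702*6)) = 13055/19618 + 127/(-4212) = 13055/19618 + 127*(-1/4212) = 13055/19618 - 127/4212 = 26248087/41315508 ≈ 0.63531)
(23898 + 36322)*(R(87, 87) + j) = (23898 + 36322)*((-3 - 1*87) + 26248087/41315508) = 60220*((-3 - 87) + 26248087/41315508) = 60220*(-90 + 26248087/41315508) = 60220*(-3692147633/41315508) = -55585282614815/10328877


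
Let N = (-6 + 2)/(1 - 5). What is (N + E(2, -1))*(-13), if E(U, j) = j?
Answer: 0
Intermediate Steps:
N = 1 (N = -4/(-4) = -4*(-1/4) = 1)
(N + E(2, -1))*(-13) = (1 - 1)*(-13) = 0*(-13) = 0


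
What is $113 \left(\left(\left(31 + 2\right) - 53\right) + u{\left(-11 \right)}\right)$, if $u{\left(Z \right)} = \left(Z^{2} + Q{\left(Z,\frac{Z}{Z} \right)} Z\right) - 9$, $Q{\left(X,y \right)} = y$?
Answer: $9153$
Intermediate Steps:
$u{\left(Z \right)} = -9 + Z + Z^{2}$ ($u{\left(Z \right)} = \left(Z^{2} + \frac{Z}{Z} Z\right) - 9 = \left(Z^{2} + 1 Z\right) - 9 = \left(Z^{2} + Z\right) - 9 = \left(Z + Z^{2}\right) - 9 = -9 + Z + Z^{2}$)
$113 \left(\left(\left(31 + 2\right) - 53\right) + u{\left(-11 \right)}\right) = 113 \left(\left(\left(31 + 2\right) - 53\right) - \left(20 - 121\right)\right) = 113 \left(\left(33 - 53\right) - -101\right) = 113 \left(-20 + 101\right) = 113 \cdot 81 = 9153$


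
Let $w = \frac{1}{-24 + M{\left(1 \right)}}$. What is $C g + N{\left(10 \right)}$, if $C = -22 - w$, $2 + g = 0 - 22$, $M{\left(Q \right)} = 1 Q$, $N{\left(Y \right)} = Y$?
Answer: $\frac{12350}{23} \approx 536.96$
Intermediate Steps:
$M{\left(Q \right)} = Q$
$w = - \frac{1}{23}$ ($w = \frac{1}{-24 + 1} = \frac{1}{-23} = - \frac{1}{23} \approx -0.043478$)
$g = -24$ ($g = -2 + \left(0 - 22\right) = -2 - 22 = -24$)
$C = - \frac{505}{23}$ ($C = -22 - - \frac{1}{23} = -22 + \frac{1}{23} = - \frac{505}{23} \approx -21.957$)
$C g + N{\left(10 \right)} = \left(- \frac{505}{23}\right) \left(-24\right) + 10 = \frac{12120}{23} + 10 = \frac{12350}{23}$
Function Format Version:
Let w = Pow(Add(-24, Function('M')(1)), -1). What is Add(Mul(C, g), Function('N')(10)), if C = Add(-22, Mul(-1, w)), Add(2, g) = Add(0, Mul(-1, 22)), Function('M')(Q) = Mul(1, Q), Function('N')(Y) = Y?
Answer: Rational(12350, 23) ≈ 536.96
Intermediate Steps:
Function('M')(Q) = Q
w = Rational(-1, 23) (w = Pow(Add(-24, 1), -1) = Pow(-23, -1) = Rational(-1, 23) ≈ -0.043478)
g = -24 (g = Add(-2, Add(0, Mul(-1, 22))) = Add(-2, Add(0, -22)) = Add(-2, -22) = -24)
C = Rational(-505, 23) (C = Add(-22, Mul(-1, Rational(-1, 23))) = Add(-22, Rational(1, 23)) = Rational(-505, 23) ≈ -21.957)
Add(Mul(C, g), Function('N')(10)) = Add(Mul(Rational(-505, 23), -24), 10) = Add(Rational(12120, 23), 10) = Rational(12350, 23)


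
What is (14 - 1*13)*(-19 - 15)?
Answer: -34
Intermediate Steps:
(14 - 1*13)*(-19 - 15) = (14 - 13)*(-34) = 1*(-34) = -34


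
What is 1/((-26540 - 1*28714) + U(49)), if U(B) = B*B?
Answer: -1/52853 ≈ -1.8920e-5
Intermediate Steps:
U(B) = B²
1/((-26540 - 1*28714) + U(49)) = 1/((-26540 - 1*28714) + 49²) = 1/((-26540 - 28714) + 2401) = 1/(-55254 + 2401) = 1/(-52853) = -1/52853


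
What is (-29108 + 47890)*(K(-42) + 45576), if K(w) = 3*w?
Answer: 853641900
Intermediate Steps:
(-29108 + 47890)*(K(-42) + 45576) = (-29108 + 47890)*(3*(-42) + 45576) = 18782*(-126 + 45576) = 18782*45450 = 853641900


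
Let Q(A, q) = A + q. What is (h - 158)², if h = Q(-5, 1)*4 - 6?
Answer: 32400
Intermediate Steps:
h = -22 (h = (-5 + 1)*4 - 6 = -4*4 - 6 = -16 - 6 = -22)
(h - 158)² = (-22 - 158)² = (-180)² = 32400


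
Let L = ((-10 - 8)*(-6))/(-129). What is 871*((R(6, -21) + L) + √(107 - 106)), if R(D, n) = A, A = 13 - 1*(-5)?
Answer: 680251/43 ≈ 15820.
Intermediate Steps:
A = 18 (A = 13 + 5 = 18)
R(D, n) = 18
L = -36/43 (L = -18*(-6)*(-1/129) = 108*(-1/129) = -36/43 ≈ -0.83721)
871*((R(6, -21) + L) + √(107 - 106)) = 871*((18 - 36/43) + √(107 - 106)) = 871*(738/43 + √1) = 871*(738/43 + 1) = 871*(781/43) = 680251/43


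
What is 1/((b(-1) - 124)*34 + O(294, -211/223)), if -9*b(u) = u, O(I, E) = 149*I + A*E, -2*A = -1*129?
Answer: 4014/158684453 ≈ 2.5295e-5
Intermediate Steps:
A = 129/2 (A = -(-1)*129/2 = -½*(-129) = 129/2 ≈ 64.500)
O(I, E) = 149*I + 129*E/2
b(u) = -u/9
1/((b(-1) - 124)*34 + O(294, -211/223)) = 1/((-⅑*(-1) - 124)*34 + (149*294 + 129*(-211/223)/2)) = 1/((⅑ - 124)*34 + (43806 + 129*(-211*1/223)/2)) = 1/(-1115/9*34 + (43806 + (129/2)*(-211/223))) = 1/(-37910/9 + (43806 - 27219/446)) = 1/(-37910/9 + 19510257/446) = 1/(158684453/4014) = 4014/158684453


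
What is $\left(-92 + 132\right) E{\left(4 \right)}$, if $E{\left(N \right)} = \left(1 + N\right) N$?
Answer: $800$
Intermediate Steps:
$E{\left(N \right)} = N \left(1 + N\right)$
$\left(-92 + 132\right) E{\left(4 \right)} = \left(-92 + 132\right) 4 \left(1 + 4\right) = 40 \cdot 4 \cdot 5 = 40 \cdot 20 = 800$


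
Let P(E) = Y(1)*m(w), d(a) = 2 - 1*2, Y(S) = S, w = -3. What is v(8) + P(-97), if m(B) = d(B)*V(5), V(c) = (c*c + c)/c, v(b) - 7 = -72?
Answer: -65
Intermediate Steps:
v(b) = -65 (v(b) = 7 - 72 = -65)
V(c) = (c + c²)/c (V(c) = (c² + c)/c = (c + c²)/c)
d(a) = 0 (d(a) = 2 - 2 = 0)
m(B) = 0 (m(B) = 0*(1 + 5) = 0*6 = 0)
P(E) = 0 (P(E) = 1*0 = 0)
v(8) + P(-97) = -65 + 0 = -65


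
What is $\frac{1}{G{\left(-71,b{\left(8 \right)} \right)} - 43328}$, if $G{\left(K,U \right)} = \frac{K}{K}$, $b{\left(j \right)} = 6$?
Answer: $- \frac{1}{43327} \approx -2.308 \cdot 10^{-5}$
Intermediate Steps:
$G{\left(K,U \right)} = 1$
$\frac{1}{G{\left(-71,b{\left(8 \right)} \right)} - 43328} = \frac{1}{1 - 43328} = \frac{1}{-43327} = - \frac{1}{43327}$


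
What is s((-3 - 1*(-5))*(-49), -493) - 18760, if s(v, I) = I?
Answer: -19253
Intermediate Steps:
s((-3 - 1*(-5))*(-49), -493) - 18760 = -493 - 18760 = -19253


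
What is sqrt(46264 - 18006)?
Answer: sqrt(28258) ≈ 168.10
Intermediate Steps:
sqrt(46264 - 18006) = sqrt(28258)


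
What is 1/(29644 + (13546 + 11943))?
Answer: 1/55133 ≈ 1.8138e-5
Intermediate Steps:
1/(29644 + (13546 + 11943)) = 1/(29644 + 25489) = 1/55133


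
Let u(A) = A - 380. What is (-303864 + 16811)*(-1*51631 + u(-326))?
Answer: 15023492861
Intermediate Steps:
u(A) = -380 + A
(-303864 + 16811)*(-1*51631 + u(-326)) = (-303864 + 16811)*(-1*51631 + (-380 - 326)) = -287053*(-51631 - 706) = -287053*(-52337) = 15023492861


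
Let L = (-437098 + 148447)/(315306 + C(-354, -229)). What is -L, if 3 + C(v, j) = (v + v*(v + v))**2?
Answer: 96217/20879797529 ≈ 4.6081e-6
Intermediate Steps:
C(v, j) = -3 + (v + 2*v**2)**2 (C(v, j) = -3 + (v + v*(v + v))**2 = -3 + (v + v*(2*v))**2 = -3 + (v + 2*v**2)**2)
L = -96217/20879797529 (L = (-437098 + 148447)/(315306 + (-3 + (-354)**2*(1 + 2*(-354))**2)) = -288651/(315306 + (-3 + 125316*(1 - 708)**2)) = -288651/(315306 + (-3 + 125316*(-707)**2)) = -288651/(315306 + (-3 + 125316*499849)) = -288651/(315306 + (-3 + 62639077284)) = -288651/(315306 + 62639077281) = -288651/62639392587 = -288651*1/62639392587 = -96217/20879797529 ≈ -4.6081e-6)
-L = -1*(-96217/20879797529) = 96217/20879797529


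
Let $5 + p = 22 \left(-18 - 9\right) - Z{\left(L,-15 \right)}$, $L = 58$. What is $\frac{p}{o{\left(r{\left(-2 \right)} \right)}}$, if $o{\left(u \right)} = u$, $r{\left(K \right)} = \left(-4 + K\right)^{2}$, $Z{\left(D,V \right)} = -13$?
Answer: $- \frac{293}{18} \approx -16.278$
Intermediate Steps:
$p = -586$ ($p = -5 + \left(22 \left(-18 - 9\right) - -13\right) = -5 + \left(22 \left(-27\right) + 13\right) = -5 + \left(-594 + 13\right) = -5 - 581 = -586$)
$\frac{p}{o{\left(r{\left(-2 \right)} \right)}} = - \frac{586}{\left(-4 - 2\right)^{2}} = - \frac{586}{\left(-6\right)^{2}} = - \frac{586}{36} = \left(-586\right) \frac{1}{36} = - \frac{293}{18}$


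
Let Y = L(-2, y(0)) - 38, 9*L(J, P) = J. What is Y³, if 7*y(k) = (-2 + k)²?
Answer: -40707584/729 ≈ -55840.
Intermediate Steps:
y(k) = (-2 + k)²/7
L(J, P) = J/9
Y = -344/9 (Y = (⅑)*(-2) - 38 = -2/9 - 38 = -344/9 ≈ -38.222)
Y³ = (-344/9)³ = -40707584/729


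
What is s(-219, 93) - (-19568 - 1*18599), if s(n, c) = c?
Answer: 38260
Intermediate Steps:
s(-219, 93) - (-19568 - 1*18599) = 93 - (-19568 - 1*18599) = 93 - (-19568 - 18599) = 93 - 1*(-38167) = 93 + 38167 = 38260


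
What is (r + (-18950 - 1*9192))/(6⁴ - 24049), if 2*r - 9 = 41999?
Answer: 7138/22753 ≈ 0.31372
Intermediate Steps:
r = 21004 (r = 9/2 + (½)*41999 = 9/2 + 41999/2 = 21004)
(r + (-18950 - 1*9192))/(6⁴ - 24049) = (21004 + (-18950 - 1*9192))/(6⁴ - 24049) = (21004 + (-18950 - 9192))/(1296 - 24049) = (21004 - 28142)/(-22753) = -7138*(-1/22753) = 7138/22753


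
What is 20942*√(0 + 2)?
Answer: 20942*√2 ≈ 29616.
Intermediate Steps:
20942*√(0 + 2) = 20942*√2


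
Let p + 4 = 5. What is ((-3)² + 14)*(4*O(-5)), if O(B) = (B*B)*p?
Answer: 2300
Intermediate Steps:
p = 1 (p = -4 + 5 = 1)
O(B) = B² (O(B) = (B*B)*1 = B²*1 = B²)
((-3)² + 14)*(4*O(-5)) = ((-3)² + 14)*(4*(-5)²) = (9 + 14)*(4*25) = 23*100 = 2300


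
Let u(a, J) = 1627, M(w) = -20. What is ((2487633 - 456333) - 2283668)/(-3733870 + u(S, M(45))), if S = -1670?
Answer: 252368/3732243 ≈ 0.067618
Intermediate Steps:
((2487633 - 456333) - 2283668)/(-3733870 + u(S, M(45))) = ((2487633 - 456333) - 2283668)/(-3733870 + 1627) = (2031300 - 2283668)/(-3732243) = -252368*(-1/3732243) = 252368/3732243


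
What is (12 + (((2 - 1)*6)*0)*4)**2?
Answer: 144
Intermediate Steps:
(12 + (((2 - 1)*6)*0)*4)**2 = (12 + ((1*6)*0)*4)**2 = (12 + (6*0)*4)**2 = (12 + 0*4)**2 = (12 + 0)**2 = 12**2 = 144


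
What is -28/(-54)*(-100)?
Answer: -1400/27 ≈ -51.852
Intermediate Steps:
-28/(-54)*(-100) = -28*(-1/54)*(-100) = (14/27)*(-100) = -1400/27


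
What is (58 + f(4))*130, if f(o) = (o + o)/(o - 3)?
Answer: 8580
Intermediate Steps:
f(o) = 2*o/(-3 + o) (f(o) = (2*o)/(-3 + o) = 2*o/(-3 + o))
(58 + f(4))*130 = (58 + 2*4/(-3 + 4))*130 = (58 + 2*4/1)*130 = (58 + 2*4*1)*130 = (58 + 8)*130 = 66*130 = 8580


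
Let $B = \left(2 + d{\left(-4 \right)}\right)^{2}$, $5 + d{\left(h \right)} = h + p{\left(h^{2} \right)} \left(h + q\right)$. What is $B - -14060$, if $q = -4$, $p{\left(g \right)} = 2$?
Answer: $14589$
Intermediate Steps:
$d{\left(h \right)} = -13 + 3 h$ ($d{\left(h \right)} = -5 + \left(h + 2 \left(h - 4\right)\right) = -5 + \left(h + 2 \left(-4 + h\right)\right) = -5 + \left(h + \left(-8 + 2 h\right)\right) = -5 + \left(-8 + 3 h\right) = -13 + 3 h$)
$B = 529$ ($B = \left(2 + \left(-13 + 3 \left(-4\right)\right)\right)^{2} = \left(2 - 25\right)^{2} = \left(-23\right)^{2} = 529$)
$B - -14060 = 529 - -14060 = 529 + 14060 = 14589$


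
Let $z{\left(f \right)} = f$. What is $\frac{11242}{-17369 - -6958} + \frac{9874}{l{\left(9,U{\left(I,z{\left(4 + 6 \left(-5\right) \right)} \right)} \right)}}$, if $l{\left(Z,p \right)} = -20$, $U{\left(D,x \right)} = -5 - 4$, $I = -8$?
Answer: $- \frac{51511527}{104110} \approx -494.78$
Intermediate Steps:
$U{\left(D,x \right)} = -9$
$\frac{11242}{-17369 - -6958} + \frac{9874}{l{\left(9,U{\left(I,z{\left(4 + 6 \left(-5\right) \right)} \right)} \right)}} = \frac{11242}{-17369 - -6958} + \frac{9874}{-20} = \frac{11242}{-17369 + 6958} + 9874 \left(- \frac{1}{20}\right) = \frac{11242}{-10411} - \frac{4937}{10} = 11242 \left(- \frac{1}{10411}\right) - \frac{4937}{10} = - \frac{11242}{10411} - \frac{4937}{10} = - \frac{51511527}{104110}$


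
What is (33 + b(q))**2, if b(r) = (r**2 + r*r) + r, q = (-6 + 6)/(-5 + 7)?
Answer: 1089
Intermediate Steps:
q = 0 (q = 0/2 = 0*(1/2) = 0)
b(r) = r + 2*r**2 (b(r) = (r**2 + r**2) + r = 2*r**2 + r = r + 2*r**2)
(33 + b(q))**2 = (33 + 0*(1 + 2*0))**2 = (33 + 0*(1 + 0))**2 = (33 + 0*1)**2 = (33 + 0)**2 = 33**2 = 1089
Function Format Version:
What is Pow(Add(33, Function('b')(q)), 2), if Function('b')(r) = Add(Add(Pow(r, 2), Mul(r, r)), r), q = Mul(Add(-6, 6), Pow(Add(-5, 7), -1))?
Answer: 1089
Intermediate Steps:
q = 0 (q = Mul(0, Pow(2, -1)) = Mul(0, Rational(1, 2)) = 0)
Function('b')(r) = Add(r, Mul(2, Pow(r, 2))) (Function('b')(r) = Add(Add(Pow(r, 2), Pow(r, 2)), r) = Add(Mul(2, Pow(r, 2)), r) = Add(r, Mul(2, Pow(r, 2))))
Pow(Add(33, Function('b')(q)), 2) = Pow(Add(33, Mul(0, Add(1, Mul(2, 0)))), 2) = Pow(Add(33, Mul(0, Add(1, 0))), 2) = Pow(Add(33, Mul(0, 1)), 2) = Pow(Add(33, 0), 2) = Pow(33, 2) = 1089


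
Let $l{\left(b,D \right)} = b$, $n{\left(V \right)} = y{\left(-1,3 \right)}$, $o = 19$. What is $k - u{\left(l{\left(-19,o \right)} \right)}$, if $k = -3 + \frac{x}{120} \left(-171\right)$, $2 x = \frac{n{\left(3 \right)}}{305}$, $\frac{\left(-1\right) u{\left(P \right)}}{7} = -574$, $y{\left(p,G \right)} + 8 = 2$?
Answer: $- \frac{49056029}{12200} \approx -4021.0$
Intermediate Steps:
$y{\left(p,G \right)} = -6$ ($y{\left(p,G \right)} = -8 + 2 = -6$)
$n{\left(V \right)} = -6$
$u{\left(P \right)} = 4018$ ($u{\left(P \right)} = \left(-7\right) \left(-574\right) = 4018$)
$x = - \frac{3}{305}$ ($x = \frac{\left(-6\right) \frac{1}{305}}{2} = \frac{1}{2} \left(- \frac{6}{305}\right) = - \frac{3}{305} \approx -0.0098361$)
$k = - \frac{36429}{12200}$ ($k = -3 + - \frac{3}{305 \cdot 120} \left(-171\right) = -3 + \left(- \frac{3}{305}\right) \frac{1}{120} \left(-171\right) = -3 - - \frac{171}{12200} = -3 + \frac{171}{12200} = - \frac{36429}{12200} \approx -2.986$)
$k - u{\left(l{\left(-19,o \right)} \right)} = - \frac{36429}{12200} - 4018 = - \frac{49056029}{12200}$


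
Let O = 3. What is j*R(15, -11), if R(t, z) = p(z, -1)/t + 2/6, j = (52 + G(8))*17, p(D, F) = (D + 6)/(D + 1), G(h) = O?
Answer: 2057/6 ≈ 342.83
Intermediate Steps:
G(h) = 3
p(D, F) = (6 + D)/(1 + D)
j = 935 (j = (52 + 3)*17 = 55*17 = 935)
R(t, z) = 1/3 + (6 + z)/(t*(1 + z)) (R(t, z) = ((6 + z)/(1 + z))/t + 2/6 = (6 + z)/(t*(1 + z)) + 2*(1/6) = (6 + z)/(t*(1 + z)) + 1/3 = 1/3 + (6 + z)/(t*(1 + z)))
j*R(15, -11) = 935*((6 - 11 + (1/3)*15*(1 - 11))/(15*(1 - 11))) = 935*((1/15)*(6 - 11 + (1/3)*15*(-10))/(-10)) = 935*((1/15)*(-1/10)*(6 - 11 - 50)) = 935*((1/15)*(-1/10)*(-55)) = 935*(11/30) = 2057/6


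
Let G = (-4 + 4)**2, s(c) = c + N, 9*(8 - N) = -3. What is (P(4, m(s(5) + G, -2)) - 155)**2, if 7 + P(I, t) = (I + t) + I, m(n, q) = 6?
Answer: 21904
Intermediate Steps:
N = 25/3 (N = 8 - 1/9*(-3) = 8 + 1/3 = 25/3 ≈ 8.3333)
s(c) = 25/3 + c (s(c) = c + 25/3 = 25/3 + c)
G = 0 (G = 0**2 = 0)
P(I, t) = -7 + t + 2*I (P(I, t) = -7 + ((I + t) + I) = -7 + (t + 2*I) = -7 + t + 2*I)
(P(4, m(s(5) + G, -2)) - 155)**2 = ((-7 + 6 + 2*4) - 155)**2 = ((-7 + 6 + 8) - 155)**2 = (7 - 155)**2 = (-148)**2 = 21904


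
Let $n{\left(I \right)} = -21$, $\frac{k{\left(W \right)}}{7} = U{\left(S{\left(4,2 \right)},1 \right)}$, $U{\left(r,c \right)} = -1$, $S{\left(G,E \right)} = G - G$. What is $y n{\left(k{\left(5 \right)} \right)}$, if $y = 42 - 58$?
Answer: $336$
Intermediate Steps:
$S{\left(G,E \right)} = 0$
$k{\left(W \right)} = -7$ ($k{\left(W \right)} = 7 \left(-1\right) = -7$)
$y = -16$
$y n{\left(k{\left(5 \right)} \right)} = \left(-16\right) \left(-21\right) = 336$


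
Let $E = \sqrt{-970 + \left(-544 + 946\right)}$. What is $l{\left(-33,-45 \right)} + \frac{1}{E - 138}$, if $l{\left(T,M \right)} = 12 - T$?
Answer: $\frac{441201}{9806} - \frac{i \sqrt{142}}{9806} \approx 44.993 - 0.0012152 i$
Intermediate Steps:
$E = 2 i \sqrt{142}$ ($E = \sqrt{-970 + 402} = \sqrt{-568} = 2 i \sqrt{142} \approx 23.833 i$)
$l{\left(-33,-45 \right)} + \frac{1}{E - 138} = \left(12 - -33\right) + \frac{1}{2 i \sqrt{142} - 138} = \left(12 + 33\right) + \frac{1}{-138 + 2 i \sqrt{142}} = 45 + \frac{1}{-138 + 2 i \sqrt{142}}$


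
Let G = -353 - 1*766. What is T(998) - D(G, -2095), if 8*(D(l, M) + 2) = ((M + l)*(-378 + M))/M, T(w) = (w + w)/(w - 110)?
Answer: 445077491/930180 ≈ 478.49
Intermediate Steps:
G = -1119 (G = -353 - 766 = -1119)
T(w) = 2*w/(-110 + w) (T(w) = (2*w)/(-110 + w) = 2*w/(-110 + w))
D(l, M) = -2 + (-378 + M)*(M + l)/(8*M) (D(l, M) = -2 + (((M + l)*(-378 + M))/M)/8 = -2 + (((-378 + M)*(M + l))/M)/8 = -2 + ((-378 + M)*(M + l)/M)/8 = -2 + (-378 + M)*(M + l)/(8*M))
T(998) - D(G, -2095) = 2*998/(-110 + 998) - (-378*(-1119) - 2095*(-394 - 2095 - 1119))/(8*(-2095)) = 2*998/888 - (-1)*(422982 - 2095*(-3608))/(8*2095) = 2*998*(1/888) - (-1)*(422982 + 7558760)/(8*2095) = 499/222 - (-1)*7981742/(8*2095) = 499/222 - 1*(-3990871/8380) = 499/222 + 3990871/8380 = 445077491/930180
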